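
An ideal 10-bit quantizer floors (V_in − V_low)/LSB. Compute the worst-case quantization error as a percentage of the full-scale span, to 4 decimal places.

Truncating → worst-case error = 1 LSB = V_FS/2^10, so 100/1024 = 0.0976562 % of full scale.

0.0977 %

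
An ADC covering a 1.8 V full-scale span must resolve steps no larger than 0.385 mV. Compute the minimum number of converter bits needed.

13 bits

Number of steps required ≥ 1.8 V / 0.385 mV = 4675.32.
Need 2^N ≥ 4675.32; 2^12 = 4096, 2^13 = 8192.
Minimum N = 13.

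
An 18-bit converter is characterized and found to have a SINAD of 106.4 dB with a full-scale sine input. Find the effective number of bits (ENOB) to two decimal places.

ENOB = (SINAD − 1.76) / 6.02 = (106.4 − 1.76)/6.02 = 17.382.

17.38 bits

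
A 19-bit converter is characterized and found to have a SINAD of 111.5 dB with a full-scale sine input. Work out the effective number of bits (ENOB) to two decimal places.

18.23 bits

ENOB = (SINAD − 1.76) / 6.02 = (111.5 − 1.76)/6.02 = 18.229.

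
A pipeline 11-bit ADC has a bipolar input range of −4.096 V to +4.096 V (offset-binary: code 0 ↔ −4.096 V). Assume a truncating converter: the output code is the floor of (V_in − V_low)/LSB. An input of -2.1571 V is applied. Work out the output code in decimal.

LSB = 8.192 V / 2048 = 4.000 mV.
(V_in − V_low)/LSB = (-2.1571 − (−4.096)) / 0.004 = 484.725.
Floor → code 484.

code 484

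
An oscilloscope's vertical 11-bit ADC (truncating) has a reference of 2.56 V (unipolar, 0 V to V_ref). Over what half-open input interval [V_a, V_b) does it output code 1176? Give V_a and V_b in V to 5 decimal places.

[1.47000 V, 1.47125 V)

LSB = 2.56/2^11 = 1.250 mV.
V_a = V_low + 1176·LSB = 1.47 V; V_b = V_low + 1177·LSB = 1.47125 V.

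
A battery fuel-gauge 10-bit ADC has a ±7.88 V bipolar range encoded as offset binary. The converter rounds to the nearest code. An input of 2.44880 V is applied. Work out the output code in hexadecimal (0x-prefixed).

code 0x29F (decimal 671)

With 1024 levels over 15.76 V, one step is 15.391 mV.
(V_in − V_low)/LSB = (2.44880 − (−7.88)) / 0.0153906 = 671.110.
round(671.110) = 671.
In hexadecimal (0x-prefixed): 0x29F.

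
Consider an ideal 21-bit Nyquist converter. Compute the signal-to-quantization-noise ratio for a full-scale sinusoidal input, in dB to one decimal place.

SNR ≈ 6.02·N + 1.76 dB = 6.02·21 + 1.76 = 128.18 dB.

128.2 dB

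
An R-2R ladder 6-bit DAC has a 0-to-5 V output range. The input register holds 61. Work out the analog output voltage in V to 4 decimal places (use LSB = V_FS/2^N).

LSB = 5 V / 2^6 = 78.125 mV.
V_out = 0 + 61 × 0.078125 V = 4.76562 V.

4.7656 V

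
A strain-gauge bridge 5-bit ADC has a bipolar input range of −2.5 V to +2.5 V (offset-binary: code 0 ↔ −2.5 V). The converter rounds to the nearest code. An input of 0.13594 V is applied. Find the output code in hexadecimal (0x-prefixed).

code 0x11 (decimal 17)

With 32 levels over 5 V, one step is 156.250 mV.
Input sits at 16.870 steps above V_low.
round(16.870) = 17.
In hexadecimal (0x-prefixed): 0x11.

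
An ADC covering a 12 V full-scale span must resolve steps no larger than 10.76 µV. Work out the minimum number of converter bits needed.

21 bits

Number of steps required ≥ 12 V / 10.76 µV = 1115241.64.
Need 2^N ≥ 1115241.64; 2^20 = 1048576, 2^21 = 2097152.
Minimum N = 21.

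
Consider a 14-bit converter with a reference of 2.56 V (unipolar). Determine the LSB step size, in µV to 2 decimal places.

156.25 µV

Full-scale span = 2.56 V.
LSB = 2.56 / 2^14 = 2.56 / 16384 = 0.00015625 V = 156.25 µV.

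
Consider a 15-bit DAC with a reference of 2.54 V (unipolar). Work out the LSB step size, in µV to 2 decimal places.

77.51 µV

Full-scale span = 2.54 V.
LSB = 2.54 / 2^15 = 2.54 / 32768 = 7.75146e-05 V = 77.51 µV.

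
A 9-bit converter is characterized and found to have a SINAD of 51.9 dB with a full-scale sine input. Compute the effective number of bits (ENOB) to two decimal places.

ENOB = (SINAD − 1.76) / 6.02 = (51.9 − 1.76)/6.02 = 8.329.

8.33 bits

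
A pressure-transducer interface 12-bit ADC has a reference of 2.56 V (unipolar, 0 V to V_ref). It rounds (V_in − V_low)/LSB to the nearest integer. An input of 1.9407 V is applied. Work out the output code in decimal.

code 3105

With 4096 levels over 2.56 V, one step is 0.625 mV.
(1.9407 − 0) / 0.000625 = 3105.120 LSBs.
Round → code 3105.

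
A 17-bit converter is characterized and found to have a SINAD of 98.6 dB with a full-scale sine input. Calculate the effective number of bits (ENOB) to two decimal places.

ENOB = (SINAD − 1.76) / 6.02 = (98.6 − 1.76)/6.02 = 16.086.

16.09 bits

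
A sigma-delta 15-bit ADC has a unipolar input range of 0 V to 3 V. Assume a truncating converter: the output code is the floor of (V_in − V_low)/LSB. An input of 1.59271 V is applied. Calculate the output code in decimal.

With 32768 levels over 3 V, one step is 91.55 µV.
Input sits at 17396.640 steps above V_low.
⌊·⌋(17396.640) = 17396.

code 17396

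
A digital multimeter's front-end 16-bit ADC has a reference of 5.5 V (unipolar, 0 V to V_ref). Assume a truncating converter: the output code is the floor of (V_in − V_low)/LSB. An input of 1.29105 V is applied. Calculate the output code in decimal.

Full-scale span = 5.5 V; LSB = 5.5/2^16 = 83.92 µV.
(V_in − V_low)/LSB = (1.29105 − 0) / 8.39233e-05 = 15383.682.
So the output code is 15383.

code 15383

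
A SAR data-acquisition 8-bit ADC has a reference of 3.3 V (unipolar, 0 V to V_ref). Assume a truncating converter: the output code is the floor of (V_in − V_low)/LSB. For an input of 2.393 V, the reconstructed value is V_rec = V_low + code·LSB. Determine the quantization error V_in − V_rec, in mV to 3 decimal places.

8.234 mV

LSB = 3.3/2^8 = 12.891 mV.
Scaled input = 185.6388 LSBs, so code = 185.
Code 185 maps back to 0 + 185×0.0128906 V = 2.3847656 V.
Difference: 0.00823438 V → 8.234 mV.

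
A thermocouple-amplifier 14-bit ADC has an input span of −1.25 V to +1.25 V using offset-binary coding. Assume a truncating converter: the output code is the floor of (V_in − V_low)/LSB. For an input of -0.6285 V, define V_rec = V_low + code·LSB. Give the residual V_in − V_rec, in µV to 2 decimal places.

9.52 µV

Step size: 2.5 V ÷ 2^14 = 152.59 µV.
(-0.6285 − (−1.25))/0.000152588 = 4073.0624; ⌊·⌋ gives code 4073.
Code 4073 maps back to (−1.25) + 4073×0.000152588 V = -0.62850952 V.
V_in − V_rec = 9.52148e-06 V = 9.52 µV.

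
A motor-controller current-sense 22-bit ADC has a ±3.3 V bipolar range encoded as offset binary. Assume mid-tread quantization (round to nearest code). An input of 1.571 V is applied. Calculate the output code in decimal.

LSB = 6.6 V / 4194304 = 1.57 µV.
(V_in − V_low)/LSB = (1.571 − (−3.3)) / 1.57356e-06 = 3095523.452.
So the output code is 3095523.

code 3095523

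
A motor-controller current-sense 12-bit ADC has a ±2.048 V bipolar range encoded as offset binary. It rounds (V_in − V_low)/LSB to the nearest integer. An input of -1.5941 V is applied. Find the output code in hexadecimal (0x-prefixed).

With 4096 levels over 4.096 V, one step is 1.000 mV.
(V_in − V_low)/LSB = (-1.5941 − (−2.048)) / 0.001 = 453.900.
round(453.900) = 454.
In hexadecimal (0x-prefixed): 0x1C6.

code 0x1C6 (decimal 454)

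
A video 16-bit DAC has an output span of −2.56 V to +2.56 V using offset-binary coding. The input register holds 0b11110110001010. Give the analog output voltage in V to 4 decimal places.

-1.3292 V

LSB = 5.12 V / 2^16 = 78.12 µV.
Code 0b11110110001010 = 15754 decimal.
V_out = (−2.56) + 15754 × 7.8125e-05 V = -1.32922 V.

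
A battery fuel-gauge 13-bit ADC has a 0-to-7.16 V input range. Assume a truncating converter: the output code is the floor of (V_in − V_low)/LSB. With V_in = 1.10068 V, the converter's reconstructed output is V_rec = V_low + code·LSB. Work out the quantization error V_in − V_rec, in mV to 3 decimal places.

0.284 mV

One LSB is 7.16 V / 8192 = 0.874 mV.
(1.10068 − 0)/0.000874023 = 1259.3255; ⌊·⌋ gives code 1259.
V_rec = 0 + 1259·0.000874023 = 1.1003955 V.
V_in − V_rec = 0.000284492 V = 0.284 mV.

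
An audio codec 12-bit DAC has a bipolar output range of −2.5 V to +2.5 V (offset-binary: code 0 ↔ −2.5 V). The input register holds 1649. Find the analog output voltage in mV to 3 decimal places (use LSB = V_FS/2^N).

LSB = 5 V / 2^12 = 1.221 mV.
V_out = (−2.5) + 1649 × 0.0012207 V = -0.487061 V.
= -487.061 mV.

-487.061 mV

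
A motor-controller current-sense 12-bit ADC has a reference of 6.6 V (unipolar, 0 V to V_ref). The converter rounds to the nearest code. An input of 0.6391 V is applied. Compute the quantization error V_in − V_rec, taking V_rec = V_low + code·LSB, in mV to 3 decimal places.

-0.597 mV

One LSB is 6.6 V / 4096 = 1.611 mV.
(V_in − V_low)/LSB = (0.6391 − 0)/0.00161133 = 396.6293 → code 397 (round).
Reconstructed: 0.63969727 V.
Difference: -0.000597266 V → -0.597 mV.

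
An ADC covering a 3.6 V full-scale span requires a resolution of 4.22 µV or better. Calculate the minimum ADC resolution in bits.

Number of steps required ≥ 3.6 V / 4.22 µV = 853080.57.
Need 2^N ≥ 853080.57; 2^19 = 524288, 2^20 = 1048576.
Minimum N = 20.

20 bits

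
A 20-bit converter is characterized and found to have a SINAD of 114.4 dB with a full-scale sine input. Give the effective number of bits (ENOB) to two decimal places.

18.71 bits

ENOB = (SINAD − 1.76) / 6.02 = (114.4 − 1.76)/6.02 = 18.711.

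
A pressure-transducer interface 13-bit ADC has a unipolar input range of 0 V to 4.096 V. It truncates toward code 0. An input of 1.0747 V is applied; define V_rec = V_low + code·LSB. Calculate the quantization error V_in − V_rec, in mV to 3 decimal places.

0.200 mV

Step size: 4.096 V ÷ 2^13 = 0.500 mV.
Scaled input = 2149.4000 LSBs, so code = 2149.
Code 2149 maps back to 0 + 2149×0.0005 V = 1.0745 V.
Difference: 0.0002 V → 0.200 mV.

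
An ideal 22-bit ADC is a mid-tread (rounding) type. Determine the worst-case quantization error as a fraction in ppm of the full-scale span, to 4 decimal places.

Rounding → worst-case error = ½ LSB = V_FS/2^23, so 1e+06/8388608 = 0.119209 ppm of full scale.

0.1192 ppm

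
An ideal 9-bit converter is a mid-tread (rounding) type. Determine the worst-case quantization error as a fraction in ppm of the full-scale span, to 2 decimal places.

976.56 ppm

Rounding → worst-case error = ½ LSB = V_FS/2^10, so 1e+06/1024 = 976.562 ppm of full scale.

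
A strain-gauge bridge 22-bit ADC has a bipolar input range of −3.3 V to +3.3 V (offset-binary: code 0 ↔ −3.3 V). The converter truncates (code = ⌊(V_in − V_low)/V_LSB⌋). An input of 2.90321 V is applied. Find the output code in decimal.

code 3942143

With 4194304 levels over 6.6 V, one step is 1.57 µV.
Input sits at 3942143.715 steps above V_low.
Floor → code 3942143.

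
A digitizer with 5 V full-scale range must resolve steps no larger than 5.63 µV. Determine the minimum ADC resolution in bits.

Number of steps required ≥ 5 V / 5.63 µV = 888099.47.
Need 2^N ≥ 888099.47; 2^19 = 524288, 2^20 = 1048576.
Minimum N = 20.

20 bits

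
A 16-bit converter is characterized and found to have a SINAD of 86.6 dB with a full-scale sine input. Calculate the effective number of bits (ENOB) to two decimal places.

14.09 bits

ENOB = (SINAD − 1.76) / 6.02 = (86.6 − 1.76)/6.02 = 14.093.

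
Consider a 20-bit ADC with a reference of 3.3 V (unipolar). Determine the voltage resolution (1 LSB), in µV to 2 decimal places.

3.15 µV

Full-scale span = 3.3 V.
LSB = 3.3 / 2^20 = 3.3 / 1048576 = 3.14713e-06 V = 3.15 µV.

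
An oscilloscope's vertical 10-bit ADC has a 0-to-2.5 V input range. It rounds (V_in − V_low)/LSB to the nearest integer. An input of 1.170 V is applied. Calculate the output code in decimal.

code 479

Full-scale span = 2.5 V; LSB = 2.5/2^10 = 2.441 mV.
(1.170 − 0) / 0.00244141 = 479.232 LSBs.
Round → code 479.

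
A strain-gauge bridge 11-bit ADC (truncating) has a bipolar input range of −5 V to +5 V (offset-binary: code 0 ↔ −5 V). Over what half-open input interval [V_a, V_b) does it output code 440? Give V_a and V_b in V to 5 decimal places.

[-2.85156 V, -2.84668 V)

LSB = 10/2^11 = 4.883 mV.
V_a = V_low + 440·LSB = -2.85156 V; V_b = V_low + 441·LSB = -2.84668 V.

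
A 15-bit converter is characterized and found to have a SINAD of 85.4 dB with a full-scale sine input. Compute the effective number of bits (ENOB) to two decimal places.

ENOB = (SINAD − 1.76) / 6.02 = (85.4 − 1.76)/6.02 = 13.894.

13.89 bits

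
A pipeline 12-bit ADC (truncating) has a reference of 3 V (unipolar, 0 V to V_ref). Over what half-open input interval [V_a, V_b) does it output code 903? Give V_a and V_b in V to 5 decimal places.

[0.66138 V, 0.66211 V)

LSB = 3/2^12 = 0.732 mV.
V_a = V_low + 903·LSB = 0.661377 V; V_b = V_low + 904·LSB = 0.662109 V.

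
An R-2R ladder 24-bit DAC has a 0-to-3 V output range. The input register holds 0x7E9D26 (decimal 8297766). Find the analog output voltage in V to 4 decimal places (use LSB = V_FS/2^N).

1.4838 V

LSB = 3 V / 2^24 = 0.18 µV.
Code 0x7E9D26 = 8297766 decimal.
V_out = 0 + 8297766 × 1.78814e-07 V = 1.48376 V.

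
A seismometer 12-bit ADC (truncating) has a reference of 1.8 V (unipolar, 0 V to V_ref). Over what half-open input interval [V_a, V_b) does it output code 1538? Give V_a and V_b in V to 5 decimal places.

LSB = 1.8/2^12 = 439.45 µV.
V_a = V_low + 1538·LSB = 0.675879 V; V_b = V_low + 1539·LSB = 0.676318 V.

[0.67588 V, 0.67632 V)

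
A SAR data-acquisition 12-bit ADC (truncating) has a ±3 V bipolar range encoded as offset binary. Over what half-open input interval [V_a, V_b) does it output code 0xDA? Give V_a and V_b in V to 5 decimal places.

LSB = 6/2^12 = 1.465 mV.
Code 0xDA = 218 decimal.
V_a = V_low + 218·LSB = -2.68066 V; V_b = V_low + 219·LSB = -2.6792 V.

[-2.68066 V, -2.67920 V)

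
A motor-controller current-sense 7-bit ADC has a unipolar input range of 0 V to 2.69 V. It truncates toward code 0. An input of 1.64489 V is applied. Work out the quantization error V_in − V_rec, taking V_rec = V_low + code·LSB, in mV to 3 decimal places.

5.671 mV

LSB = 2.69/2^7 = 21.016 mV.
(V_in − V_low)/LSB = (1.64489 − 0)/0.0210156 = 78.2699 → code 78 (floor).
Code 78 maps back to 0 + 78×0.0210156 V = 1.6392187 V.
V_in − V_rec = 0.00567125 V = 5.671 mV.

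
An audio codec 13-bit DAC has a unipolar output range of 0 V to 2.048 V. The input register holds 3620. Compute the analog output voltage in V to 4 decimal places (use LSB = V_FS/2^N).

0.9050 V

LSB = 2.048 V / 2^13 = 250.00 µV.
V_out = 0 + 3620 × 0.00025 V = 0.905 V.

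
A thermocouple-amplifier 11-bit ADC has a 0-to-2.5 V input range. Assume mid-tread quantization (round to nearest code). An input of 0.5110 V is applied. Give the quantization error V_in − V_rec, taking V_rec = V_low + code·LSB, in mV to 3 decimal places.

One LSB is 2.5 V / 2048 = 1.221 mV.
(V_in − V_low)/LSB = (0.5110 − 0)/0.0012207 = 418.6112 → code 419 (round).
Reconstructed: 0.51147461 V.
Error = 0.5110 − 0.51147461 = -0.000474609 V = -0.475 mV.

-0.475 mV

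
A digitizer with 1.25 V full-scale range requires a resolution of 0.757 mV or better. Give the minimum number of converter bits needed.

11 bits

Number of steps required ≥ 1.25 V / 0.757 mV = 1651.25.
Need 2^N ≥ 1651.25; 2^10 = 1024, 2^11 = 2048.
Minimum N = 11.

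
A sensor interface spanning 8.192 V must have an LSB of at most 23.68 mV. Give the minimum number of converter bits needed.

Number of steps required ≥ 8.192 V / 23.68 mV = 345.95.
Need 2^N ≥ 345.95; 2^8 = 256, 2^9 = 512.
Minimum N = 9.

9 bits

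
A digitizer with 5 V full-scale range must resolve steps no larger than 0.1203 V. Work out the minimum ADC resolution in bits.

Number of steps required ≥ 5 V / 0.1203 V = 41.56.
Need 2^N ≥ 41.56; 2^5 = 32, 2^6 = 64.
Minimum N = 6.

6 bits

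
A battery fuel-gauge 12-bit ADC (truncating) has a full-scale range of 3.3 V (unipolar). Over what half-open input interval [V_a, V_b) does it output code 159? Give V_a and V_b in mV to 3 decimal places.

[128.101 mV, 128.906 mV)

LSB = 3.3/2^12 = 0.806 mV.
V_a = V_low + 159·LSB = 0.128101 V; V_b = V_low + 160·LSB = 0.128906 V.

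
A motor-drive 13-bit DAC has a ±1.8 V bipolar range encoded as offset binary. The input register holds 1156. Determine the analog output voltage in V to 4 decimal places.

LSB = 3.6 V / 2^13 = 439.45 µV.
V_out = (−1.8) + 1156 × 0.000439453 V = -1.29199 V.

-1.2920 V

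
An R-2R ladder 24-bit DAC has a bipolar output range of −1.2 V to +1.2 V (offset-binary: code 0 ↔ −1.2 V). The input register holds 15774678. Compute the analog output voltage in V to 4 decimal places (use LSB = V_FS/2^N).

1.0566 V

LSB = 2.4 V / 2^24 = 0.14 µV.
V_out = (−1.2) + 15774678 × 1.43051e-07 V = 1.05659 V.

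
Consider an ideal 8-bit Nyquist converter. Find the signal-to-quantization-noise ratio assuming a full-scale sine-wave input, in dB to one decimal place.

SNR ≈ 6.02·N + 1.76 dB = 6.02·8 + 1.76 = 49.92 dB.

49.9 dB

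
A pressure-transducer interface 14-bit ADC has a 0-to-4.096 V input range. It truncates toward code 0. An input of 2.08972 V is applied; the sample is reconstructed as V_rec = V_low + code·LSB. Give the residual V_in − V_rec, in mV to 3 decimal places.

LSB = 4.096/2^14 = 250.00 µV.
(V_in − V_low)/LSB = (2.08972 − 0)/0.00025 = 8358.8800 → code 8358 (floor).
Reconstructed: 2.0895 V.
Error = 2.08972 − 2.0895 = 0.00022 V = 0.220 mV.

0.220 mV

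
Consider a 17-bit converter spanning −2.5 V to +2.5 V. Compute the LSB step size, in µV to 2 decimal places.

38.15 µV

Full-scale span = 5 V.
LSB = 5 / 2^17 = 5 / 131072 = 3.8147e-05 V = 38.15 µV.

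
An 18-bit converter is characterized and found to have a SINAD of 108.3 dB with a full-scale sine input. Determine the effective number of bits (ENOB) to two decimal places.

ENOB = (SINAD − 1.76) / 6.02 = (108.3 − 1.76)/6.02 = 17.698.

17.70 bits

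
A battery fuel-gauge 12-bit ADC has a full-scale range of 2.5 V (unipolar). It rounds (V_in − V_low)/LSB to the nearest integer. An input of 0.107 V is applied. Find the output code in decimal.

code 175

Full-scale span = 2.5 V; LSB = 2.5/2^12 = 0.610 mV.
(V_in − V_low)/LSB = (0.107 − 0) / 0.000610352 = 175.309.
Round → code 175.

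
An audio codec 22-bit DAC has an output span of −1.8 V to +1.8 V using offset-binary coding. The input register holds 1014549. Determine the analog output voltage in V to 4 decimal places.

-0.9292 V

LSB = 3.6 V / 2^22 = 0.86 µV.
V_out = (−1.8) + 1014549 × 8.58307e-07 V = -0.929206 V.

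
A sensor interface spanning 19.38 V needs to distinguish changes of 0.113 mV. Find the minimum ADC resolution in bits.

18 bits

Number of steps required ≥ 19.38 V / 0.113 mV = 171504.42.
Need 2^N ≥ 171504.42; 2^17 = 131072, 2^18 = 262144.
Minimum N = 18.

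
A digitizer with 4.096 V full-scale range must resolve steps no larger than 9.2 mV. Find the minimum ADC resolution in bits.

9 bits

Number of steps required ≥ 4.096 V / 9.2 mV = 445.22.
Need 2^N ≥ 445.22; 2^8 = 256, 2^9 = 512.
Minimum N = 9.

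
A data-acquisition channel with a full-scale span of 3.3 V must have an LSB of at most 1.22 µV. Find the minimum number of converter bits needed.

Number of steps required ≥ 3.3 V / 1.22 µV = 2704918.03.
Need 2^N ≥ 2704918.03; 2^21 = 2097152, 2^22 = 4194304.
Minimum N = 22.

22 bits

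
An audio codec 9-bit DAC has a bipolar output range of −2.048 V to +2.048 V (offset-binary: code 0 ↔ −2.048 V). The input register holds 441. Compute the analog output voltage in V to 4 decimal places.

LSB = 4.096 V / 2^9 = 8.000 mV.
V_out = (−2.048) + 441 × 0.008 V = 1.48 V.

1.4800 V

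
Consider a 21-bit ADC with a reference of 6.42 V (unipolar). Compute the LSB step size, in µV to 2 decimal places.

3.06 µV

Full-scale span = 6.42 V.
LSB = 6.42 / 2^21 = 6.42 / 2097152 = 3.06129e-06 V = 3.06 µV.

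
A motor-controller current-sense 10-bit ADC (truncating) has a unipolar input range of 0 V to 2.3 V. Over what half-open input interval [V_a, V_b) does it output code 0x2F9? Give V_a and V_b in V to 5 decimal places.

[1.70928 V, 1.71152 V)

LSB = 2.3/2^10 = 2.246 mV.
Code 0x2F9 = 761 decimal.
V_a = V_low + 761·LSB = 1.70928 V; V_b = V_low + 762·LSB = 1.71152 V.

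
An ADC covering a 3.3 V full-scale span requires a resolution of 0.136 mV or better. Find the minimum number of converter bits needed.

15 bits

Number of steps required ≥ 3.3 V / 0.136 mV = 24264.71.
Need 2^N ≥ 24264.71; 2^14 = 16384, 2^15 = 32768.
Minimum N = 15.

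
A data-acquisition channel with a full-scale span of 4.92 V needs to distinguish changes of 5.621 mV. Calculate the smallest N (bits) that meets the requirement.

10 bits

Number of steps required ≥ 4.92 V / 5.621 mV = 875.29.
Need 2^N ≥ 875.29; 2^9 = 512, 2^10 = 1024.
Minimum N = 10.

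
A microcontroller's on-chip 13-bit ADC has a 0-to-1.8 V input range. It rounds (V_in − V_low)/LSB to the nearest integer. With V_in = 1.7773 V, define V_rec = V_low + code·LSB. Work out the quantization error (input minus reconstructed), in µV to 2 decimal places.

-68.16 µV

One LSB is 1.8 V / 8192 = 219.73 µV.
(1.7773 − 0)/0.000219727 = 8088.6898; round gives code 8089.
Reconstructed: 1.7773682 V.
Error = 1.7773 − 1.7773682 = -6.81641e-05 V = -68.16 µV.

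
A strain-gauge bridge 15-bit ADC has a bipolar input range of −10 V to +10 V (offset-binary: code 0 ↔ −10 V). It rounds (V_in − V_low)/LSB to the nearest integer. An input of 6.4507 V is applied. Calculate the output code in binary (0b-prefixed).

code 0b110100101001001 (decimal 26953)

With 32768 levels over 20 V, one step is 0.610 mV.
(V_in − V_low)/LSB = (6.4507 − (−10)) / 0.000610352 = 26952.827.
So the output code is 26953.
In binary (0b-prefixed): 0b110100101001001.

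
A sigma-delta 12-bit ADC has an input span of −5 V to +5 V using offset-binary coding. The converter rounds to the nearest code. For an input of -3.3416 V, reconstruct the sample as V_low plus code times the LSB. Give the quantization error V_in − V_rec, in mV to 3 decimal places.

0.685 mV

LSB = 10/2^12 = 2.441 mV.
(-3.3416 − (−5))/0.00244141 = 679.2806; round gives code 679.
Code 679 maps back to (−5) + 679×0.00244141 V = -3.3422852 V.
Error = -3.3416 − (−3.3422852) = 0.000685156 V = 0.685 mV.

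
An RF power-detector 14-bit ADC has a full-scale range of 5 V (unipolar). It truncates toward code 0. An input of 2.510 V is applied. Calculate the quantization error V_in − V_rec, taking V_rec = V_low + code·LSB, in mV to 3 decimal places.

One LSB is 5 V / 16384 = 305.18 µV.
(V_in − V_low)/LSB = (2.510 − 0)/0.000305176 = 8224.7680 → code 8224 (floor).
V_rec = 0 + 8224·0.000305176 = 2.5097656 V.
Error = 2.510 − 2.5097656 = 0.000234375 V = 0.234 mV.

0.234 mV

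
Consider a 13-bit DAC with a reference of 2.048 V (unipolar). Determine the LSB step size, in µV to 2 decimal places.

Full-scale span = 2.048 V.
LSB = 2.048 / 2^13 = 2.048 / 8192 = 0.00025 V = 250.00 µV.

250.00 µV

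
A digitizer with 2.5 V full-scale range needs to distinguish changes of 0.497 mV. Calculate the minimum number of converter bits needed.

Number of steps required ≥ 2.5 V / 0.497 mV = 5030.18.
Need 2^N ≥ 5030.18; 2^12 = 4096, 2^13 = 8192.
Minimum N = 13.

13 bits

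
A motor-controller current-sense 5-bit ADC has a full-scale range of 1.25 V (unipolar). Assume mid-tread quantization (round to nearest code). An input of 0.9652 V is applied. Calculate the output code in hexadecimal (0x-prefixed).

Full-scale span = 1.25 V; LSB = 1.25/2^5 = 39.062 mV.
(0.9652 − 0) / 0.0390625 = 24.709 LSBs.
round(24.709) = 25.
In hexadecimal (0x-prefixed): 0x19.

code 0x19 (decimal 25)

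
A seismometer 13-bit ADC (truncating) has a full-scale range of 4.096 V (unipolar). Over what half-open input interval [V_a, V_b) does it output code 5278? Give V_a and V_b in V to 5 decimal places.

[2.63900 V, 2.63950 V)

LSB = 4.096/2^13 = 0.500 mV.
V_a = V_low + 5278·LSB = 2.639 V; V_b = V_low + 5279·LSB = 2.6395 V.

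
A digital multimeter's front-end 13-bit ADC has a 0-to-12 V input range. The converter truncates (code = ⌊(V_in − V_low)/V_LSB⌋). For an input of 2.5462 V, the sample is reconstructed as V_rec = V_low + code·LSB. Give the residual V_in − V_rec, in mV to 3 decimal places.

0.302 mV

Step size: 12 V ÷ 2^13 = 1.465 mV.
(2.5462 − 0)/0.00146484 = 1738.2059; ⌊·⌋ gives code 1738.
Code 1738 maps back to 0 + 1738×0.00146484 V = 2.5458984 V.
Error = 2.5462 − 2.5458984 = 0.000301563 V = 0.302 mV.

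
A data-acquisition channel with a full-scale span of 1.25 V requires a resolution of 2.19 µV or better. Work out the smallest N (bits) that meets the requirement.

Number of steps required ≥ 1.25 V / 2.19 µV = 570776.26.
Need 2^N ≥ 570776.26; 2^19 = 524288, 2^20 = 1048576.
Minimum N = 20.

20 bits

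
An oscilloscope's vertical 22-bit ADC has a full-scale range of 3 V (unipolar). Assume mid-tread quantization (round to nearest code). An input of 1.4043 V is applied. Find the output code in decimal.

code 1963354

LSB = 3 V / 4194304 = 0.72 µV.
(V_in − V_low)/LSB = (1.4043 − 0) / 7.15256e-07 = 1963353.702.
Round → code 1963354.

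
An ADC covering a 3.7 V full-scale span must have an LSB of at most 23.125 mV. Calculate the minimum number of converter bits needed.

Number of steps required ≥ 3.7 V / 23.125 mV = 160.00.
Need 2^N ≥ 160.00; 2^7 = 128, 2^8 = 256.
Minimum N = 8.

8 bits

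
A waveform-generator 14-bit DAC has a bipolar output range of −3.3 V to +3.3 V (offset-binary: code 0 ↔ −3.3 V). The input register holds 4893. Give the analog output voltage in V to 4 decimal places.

LSB = 6.6 V / 2^14 = 402.83 µV.
V_out = (−3.3) + 4893 × 0.000402832 V = -1.32894 V.

-1.3289 V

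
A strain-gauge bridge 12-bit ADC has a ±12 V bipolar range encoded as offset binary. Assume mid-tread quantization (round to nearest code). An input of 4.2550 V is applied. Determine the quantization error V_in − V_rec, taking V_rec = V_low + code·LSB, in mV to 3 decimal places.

1.094 mV

Step size: 24 V ÷ 2^12 = 5.859 mV.
(V_in − V_low)/LSB = (4.2550 − (−12))/0.00585938 = 2774.1867 → code 2774 (round).
Reconstructed: 4.2539062 V.
V_in − V_rec = 0.00109375 V = 1.094 mV.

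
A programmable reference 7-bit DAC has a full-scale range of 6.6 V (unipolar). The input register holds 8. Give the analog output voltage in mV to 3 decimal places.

412.500 mV

LSB = 6.6 V / 2^7 = 51.562 mV.
V_out = 0 + 8 × 0.0515625 V = 0.4125 V.
= 412.500 mV.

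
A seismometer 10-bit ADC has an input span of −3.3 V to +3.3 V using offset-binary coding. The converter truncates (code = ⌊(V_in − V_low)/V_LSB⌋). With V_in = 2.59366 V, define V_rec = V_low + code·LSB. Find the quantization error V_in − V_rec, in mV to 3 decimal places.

2.644 mV

LSB = 6.6/2^10 = 6.445 mV.
(V_in − V_low)/LSB = (2.59366 − (−3.3))/0.00644531 = 914.4103 → code 914 (floor).
Code 914 maps back to (−3.3) + 914×0.00644531 V = 2.5910156 V.
Difference: 0.00264438 V → 2.644 mV.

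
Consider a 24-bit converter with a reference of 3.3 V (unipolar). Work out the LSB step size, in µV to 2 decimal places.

0.20 µV

Full-scale span = 3.3 V.
LSB = 3.3 / 2^24 = 3.3 / 16777216 = 1.96695e-07 V = 0.20 µV.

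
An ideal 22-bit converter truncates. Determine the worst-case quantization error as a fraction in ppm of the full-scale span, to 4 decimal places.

Truncating → worst-case error = 1 LSB = V_FS/2^22, so 1e+06/4194304 = 0.238419 ppm of full scale.

0.2384 ppm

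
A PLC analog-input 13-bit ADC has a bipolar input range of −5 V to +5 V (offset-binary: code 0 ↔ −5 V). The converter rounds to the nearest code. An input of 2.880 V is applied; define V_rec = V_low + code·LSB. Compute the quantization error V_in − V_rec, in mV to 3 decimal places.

0.361 mV

One LSB is 10 V / 8192 = 1.221 mV.
(V_in − V_low)/LSB = (2.880 − (−5))/0.0012207 = 6455.2960 → code 6455 (round).
V_rec = (−5) + 6455·0.0012207 = 2.8796387 V.
Difference: 0.000361328 V → 0.361 mV.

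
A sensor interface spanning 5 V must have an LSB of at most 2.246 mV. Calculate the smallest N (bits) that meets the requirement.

Number of steps required ≥ 5 V / 2.246 mV = 2226.18.
Need 2^N ≥ 2226.18; 2^11 = 2048, 2^12 = 4096.
Minimum N = 12.

12 bits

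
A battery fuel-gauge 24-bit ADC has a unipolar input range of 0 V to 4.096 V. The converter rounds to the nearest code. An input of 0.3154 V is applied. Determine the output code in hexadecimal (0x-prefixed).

code 0x13B666 (decimal 1291878)

With 16777216 levels over 4.096 V, one step is 0.24 µV.
(0.3154 − 0) / 2.44141e-07 = 1291878.400 LSBs.
round(1291878.400) = 1291878.
In hexadecimal (0x-prefixed): 0x13B666.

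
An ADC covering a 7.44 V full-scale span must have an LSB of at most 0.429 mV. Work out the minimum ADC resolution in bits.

15 bits

Number of steps required ≥ 7.44 V / 0.429 mV = 17342.66.
Need 2^N ≥ 17342.66; 2^14 = 16384, 2^15 = 32768.
Minimum N = 15.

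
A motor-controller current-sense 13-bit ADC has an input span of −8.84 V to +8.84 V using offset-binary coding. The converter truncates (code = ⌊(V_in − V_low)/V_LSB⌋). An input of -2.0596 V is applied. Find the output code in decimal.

With 8192 levels over 17.68 V, one step is 2.158 mV.
(V_in − V_low)/LSB = (-2.0596 − (−8.84)) / 0.0021582 = 3141.688.
⌊·⌋(3141.688) = 3141.

code 3141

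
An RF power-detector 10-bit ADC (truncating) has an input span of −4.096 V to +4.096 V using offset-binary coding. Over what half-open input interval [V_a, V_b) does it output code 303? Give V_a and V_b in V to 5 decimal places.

LSB = 8.192/2^10 = 8.000 mV.
V_a = V_low + 303·LSB = -1.672 V; V_b = V_low + 304·LSB = -1.664 V.

[-1.67200 V, -1.66400 V)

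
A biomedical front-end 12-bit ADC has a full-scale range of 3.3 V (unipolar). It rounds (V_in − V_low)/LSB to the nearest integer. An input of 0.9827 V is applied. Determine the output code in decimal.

With 4096 levels over 3.3 V, one step is 0.806 mV.
Input sits at 1219.739 steps above V_low.
So the output code is 1220.

code 1220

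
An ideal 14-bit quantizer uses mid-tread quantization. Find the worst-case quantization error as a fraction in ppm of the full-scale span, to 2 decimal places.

Rounding → worst-case error = ½ LSB = V_FS/2^15, so 1e+06/32768 = 30.5176 ppm of full scale.

30.52 ppm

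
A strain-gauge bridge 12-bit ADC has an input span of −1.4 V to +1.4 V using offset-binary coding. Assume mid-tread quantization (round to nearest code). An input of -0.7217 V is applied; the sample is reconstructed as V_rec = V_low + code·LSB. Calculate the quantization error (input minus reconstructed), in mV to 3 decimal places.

0.175 mV

Step size: 2.8 V ÷ 2^12 = 0.684 mV.
Scaled input = 992.2560 LSBs, so code = 992.
V_rec = (−1.4) + 992·0.000683594 = -0.721875 V.
V_in − V_rec = 0.000175 V = 0.175 mV.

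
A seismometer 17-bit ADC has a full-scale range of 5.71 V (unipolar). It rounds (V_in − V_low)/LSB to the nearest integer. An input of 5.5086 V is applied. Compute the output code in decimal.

Full-scale span = 5.71 V; LSB = 5.71/2^17 = 43.56 µV.
(V_in − V_low)/LSB = (5.5086 − 0) / 4.35638e-05 = 126448.900.
round(126448.900) = 126449.

code 126449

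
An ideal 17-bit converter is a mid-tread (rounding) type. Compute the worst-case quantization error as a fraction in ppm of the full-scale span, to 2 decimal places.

3.81 ppm

Rounding → worst-case error = ½ LSB = V_FS/2^18, so 1e+06/262144 = 3.8147 ppm of full scale.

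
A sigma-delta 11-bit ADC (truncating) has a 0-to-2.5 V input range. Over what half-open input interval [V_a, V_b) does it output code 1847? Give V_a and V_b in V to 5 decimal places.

[2.25464 V, 2.25586 V)

LSB = 2.5/2^11 = 1.221 mV.
V_a = V_low + 1847·LSB = 2.25464 V; V_b = V_low + 1848·LSB = 2.25586 V.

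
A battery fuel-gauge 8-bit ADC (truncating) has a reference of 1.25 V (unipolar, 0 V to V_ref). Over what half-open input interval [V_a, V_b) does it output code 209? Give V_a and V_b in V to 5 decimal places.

[1.02051 V, 1.02539 V)

LSB = 1.25/2^8 = 4.883 mV.
V_a = V_low + 209·LSB = 1.02051 V; V_b = V_low + 210·LSB = 1.02539 V.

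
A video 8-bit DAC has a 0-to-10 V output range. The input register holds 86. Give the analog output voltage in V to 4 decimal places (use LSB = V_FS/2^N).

LSB = 10 V / 2^8 = 39.062 mV.
V_out = 0 + 86 × 0.0390625 V = 3.35938 V.

3.3594 V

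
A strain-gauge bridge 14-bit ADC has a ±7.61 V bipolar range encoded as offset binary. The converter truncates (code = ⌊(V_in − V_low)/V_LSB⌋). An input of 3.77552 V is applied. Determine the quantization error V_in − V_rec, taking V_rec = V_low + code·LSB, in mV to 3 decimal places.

0.247 mV

One LSB is 15.22 V / 16384 = 0.929 mV.
(3.77552 − (−7.61))/0.000928955 = 12256.2654; ⌊·⌋ gives code 12256.
V_rec = (−7.61) + 12256·0.000928955 = 3.7752734 V.
Error = 3.77552 − 3.7752734 = 0.000246562 V = 0.247 mV.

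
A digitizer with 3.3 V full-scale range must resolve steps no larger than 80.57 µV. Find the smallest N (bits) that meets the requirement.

Number of steps required ≥ 3.3 V / 80.57 µV = 40958.17.
Need 2^N ≥ 40958.17; 2^15 = 32768, 2^16 = 65536.
Minimum N = 16.

16 bits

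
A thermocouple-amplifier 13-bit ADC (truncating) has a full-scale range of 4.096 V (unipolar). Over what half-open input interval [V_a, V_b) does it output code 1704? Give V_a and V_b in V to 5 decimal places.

[0.85200 V, 0.85250 V)

LSB = 4.096/2^13 = 0.500 mV.
V_a = V_low + 1704·LSB = 0.852 V; V_b = V_low + 1705·LSB = 0.8525 V.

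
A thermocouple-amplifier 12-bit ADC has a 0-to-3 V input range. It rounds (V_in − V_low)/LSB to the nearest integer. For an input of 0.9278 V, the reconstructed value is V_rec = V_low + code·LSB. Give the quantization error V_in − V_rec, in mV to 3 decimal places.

One LSB is 3 V / 4096 = 0.732 mV.
(V_in − V_low)/LSB = (0.9278 − 0)/0.000732422 = 1266.7563 → code 1267 (round).
Reconstructed: 0.92797852 V.
V_in − V_rec = -0.000178516 V = -0.179 mV.

-0.179 mV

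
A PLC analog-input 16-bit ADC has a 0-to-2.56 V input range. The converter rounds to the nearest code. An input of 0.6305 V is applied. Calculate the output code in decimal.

code 16141

LSB = 2.56 V / 65536 = 39.06 µV.
(0.6305 − 0) / 3.90625e-05 = 16140.800 LSBs.
So the output code is 16141.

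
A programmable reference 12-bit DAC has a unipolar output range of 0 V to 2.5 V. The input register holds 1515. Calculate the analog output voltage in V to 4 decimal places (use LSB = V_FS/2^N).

LSB = 2.5 V / 2^12 = 0.610 mV.
V_out = 0 + 1515 × 0.000610352 V = 0.924683 V.

0.9247 V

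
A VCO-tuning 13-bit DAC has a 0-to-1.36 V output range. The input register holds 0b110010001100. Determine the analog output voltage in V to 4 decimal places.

LSB = 1.36 V / 2^13 = 166.02 µV.
Code 0b110010001100 = 3212 decimal.
V_out = 0 + 3212 × 0.000166016 V = 0.533242 V.

0.5332 V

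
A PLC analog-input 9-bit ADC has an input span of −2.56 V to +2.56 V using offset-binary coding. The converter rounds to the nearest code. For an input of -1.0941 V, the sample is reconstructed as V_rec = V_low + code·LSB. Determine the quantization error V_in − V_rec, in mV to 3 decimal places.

-4.100 mV

One LSB is 5.12 V / 512 = 10.000 mV.
(V_in − V_low)/LSB = (-1.0941 − (−2.56))/0.01 = 146.5900 → code 147 (round).
Reconstructed: -1.09 V.
Difference: -0.0041 V → -4.100 mV.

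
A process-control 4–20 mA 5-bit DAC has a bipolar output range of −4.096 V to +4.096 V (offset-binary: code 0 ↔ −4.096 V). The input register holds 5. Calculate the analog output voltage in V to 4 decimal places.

-2.8160 V

LSB = 8.192 V / 2^5 = 256.000 mV.
V_out = (−4.096) + 5 × 0.256 V = -2.816 V.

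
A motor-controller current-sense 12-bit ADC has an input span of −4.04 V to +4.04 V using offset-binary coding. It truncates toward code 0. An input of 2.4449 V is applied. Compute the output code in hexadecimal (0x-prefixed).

code 0xCD7 (decimal 3287)

Full-scale span = 8.08 V; LSB = 8.08/2^12 = 1.973 mV.
(2.4449 − (−4.04)) / 0.00197266 = 3287.395 LSBs.
So the output code is 3287.
In hexadecimal (0x-prefixed): 0xCD7.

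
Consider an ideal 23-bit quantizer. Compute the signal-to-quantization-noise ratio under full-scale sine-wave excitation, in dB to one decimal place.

140.2 dB

SNR ≈ 6.02·N + 1.76 dB = 6.02·23 + 1.76 = 140.22 dB.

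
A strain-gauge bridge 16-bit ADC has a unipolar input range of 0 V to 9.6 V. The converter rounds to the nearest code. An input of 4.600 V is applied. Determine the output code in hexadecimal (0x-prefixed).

Full-scale span = 9.6 V; LSB = 9.6/2^16 = 146.48 µV.
(4.600 − 0) / 0.000146484 = 31402.667 LSBs.
Round → code 31403.
In hexadecimal (0x-prefixed): 0x7AAB.

code 0x7AAB (decimal 31403)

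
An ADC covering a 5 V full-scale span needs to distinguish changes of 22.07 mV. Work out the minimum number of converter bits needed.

Number of steps required ≥ 5 V / 22.07 mV = 226.55.
Need 2^N ≥ 226.55; 2^7 = 128, 2^8 = 256.
Minimum N = 8.

8 bits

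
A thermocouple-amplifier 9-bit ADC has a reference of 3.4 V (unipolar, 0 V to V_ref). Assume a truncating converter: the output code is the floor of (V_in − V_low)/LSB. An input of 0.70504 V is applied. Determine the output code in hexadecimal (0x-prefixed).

Full-scale span = 3.4 V; LSB = 3.4/2^9 = 6.641 mV.
Input sits at 106.171 steps above V_low.
⌊·⌋(106.171) = 106.
In hexadecimal (0x-prefixed): 0x6A.

code 0x6A (decimal 106)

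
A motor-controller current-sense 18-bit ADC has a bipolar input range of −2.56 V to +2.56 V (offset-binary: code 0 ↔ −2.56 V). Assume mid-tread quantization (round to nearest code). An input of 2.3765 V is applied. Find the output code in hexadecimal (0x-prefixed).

Full-scale span = 5.12 V; LSB = 5.12/2^18 = 19.53 µV.
(2.3765 − (−2.56)) / 1.95313e-05 = 252748.800 LSBs.
So the output code is 252749.
In hexadecimal (0x-prefixed): 0x3DB4D.

code 0x3DB4D (decimal 252749)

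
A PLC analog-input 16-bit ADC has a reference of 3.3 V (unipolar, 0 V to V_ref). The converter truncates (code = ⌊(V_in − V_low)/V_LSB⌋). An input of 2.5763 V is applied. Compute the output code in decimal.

Full-scale span = 3.3 V; LSB = 3.3/2^16 = 50.35 µV.
(V_in − V_low)/LSB = (2.5763 − 0) / 5.0354e-05 = 51163.757.
So the output code is 51163.

code 51163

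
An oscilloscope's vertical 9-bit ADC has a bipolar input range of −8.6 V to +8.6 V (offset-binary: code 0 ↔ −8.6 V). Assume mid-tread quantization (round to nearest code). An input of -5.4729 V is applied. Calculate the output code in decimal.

LSB = 17.2 V / 512 = 33.594 mV.
(-5.4729 − (−8.6)) / 0.0335937 = 93.086 LSBs.
So the output code is 93.

code 93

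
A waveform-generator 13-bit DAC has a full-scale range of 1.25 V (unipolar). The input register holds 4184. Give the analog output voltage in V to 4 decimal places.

LSB = 1.25 V / 2^13 = 152.59 µV.
V_out = 0 + 4184 × 0.000152588 V = 0.638428 V.

0.6384 V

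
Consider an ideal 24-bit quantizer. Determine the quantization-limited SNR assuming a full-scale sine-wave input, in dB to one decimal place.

SNR ≈ 6.02·N + 1.76 dB = 6.02·24 + 1.76 = 146.24 dB.

146.2 dB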